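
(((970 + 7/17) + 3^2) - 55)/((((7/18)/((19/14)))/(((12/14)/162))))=42655/2499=17.07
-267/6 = -89/2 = -44.50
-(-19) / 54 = 19 / 54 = 0.35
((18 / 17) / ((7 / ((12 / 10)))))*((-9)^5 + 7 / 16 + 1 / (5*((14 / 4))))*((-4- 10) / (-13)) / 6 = -297604467 / 154700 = -1923.75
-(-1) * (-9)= -9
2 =2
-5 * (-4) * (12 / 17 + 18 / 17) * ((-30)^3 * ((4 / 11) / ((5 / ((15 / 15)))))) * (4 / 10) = -5184000 / 187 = -27721.93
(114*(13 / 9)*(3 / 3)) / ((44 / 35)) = 8645 / 66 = 130.98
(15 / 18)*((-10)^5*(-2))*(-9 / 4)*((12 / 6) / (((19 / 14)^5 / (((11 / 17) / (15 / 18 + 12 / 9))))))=-26622288000000 / 547217879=-48650.25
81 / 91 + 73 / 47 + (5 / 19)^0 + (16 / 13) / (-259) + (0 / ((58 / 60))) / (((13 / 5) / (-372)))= 544147 / 158249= 3.44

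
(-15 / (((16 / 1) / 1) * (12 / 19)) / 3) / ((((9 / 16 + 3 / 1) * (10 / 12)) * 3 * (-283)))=1 / 5094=0.00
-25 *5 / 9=-125 / 9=-13.89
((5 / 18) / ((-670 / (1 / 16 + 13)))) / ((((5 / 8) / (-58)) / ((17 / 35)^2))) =1751629 / 14773500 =0.12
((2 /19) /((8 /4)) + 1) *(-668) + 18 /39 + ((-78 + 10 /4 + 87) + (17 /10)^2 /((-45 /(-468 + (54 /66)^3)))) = -108683042077 /164378500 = -661.18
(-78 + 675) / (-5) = -597 / 5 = -119.40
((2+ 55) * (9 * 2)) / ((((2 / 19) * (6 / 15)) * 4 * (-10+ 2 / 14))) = -618.02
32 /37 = 0.86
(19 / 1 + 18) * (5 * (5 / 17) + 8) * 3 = 17871 / 17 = 1051.24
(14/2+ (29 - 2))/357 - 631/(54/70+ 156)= -150937/38409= -3.93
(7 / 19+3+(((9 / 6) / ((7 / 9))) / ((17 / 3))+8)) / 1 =52947 / 4522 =11.71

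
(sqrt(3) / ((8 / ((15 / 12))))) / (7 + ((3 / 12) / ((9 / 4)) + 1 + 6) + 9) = 45 * sqrt(3) / 6656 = 0.01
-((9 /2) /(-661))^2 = -81 /1747684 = -0.00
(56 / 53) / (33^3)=56 / 1904661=0.00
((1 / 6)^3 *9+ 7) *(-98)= -8281 / 12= -690.08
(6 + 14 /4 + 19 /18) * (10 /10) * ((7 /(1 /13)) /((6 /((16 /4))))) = 17290 /27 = 640.37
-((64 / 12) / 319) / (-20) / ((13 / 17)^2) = 1156 / 808665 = 0.00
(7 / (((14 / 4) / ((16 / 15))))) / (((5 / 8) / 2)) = 512 / 75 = 6.83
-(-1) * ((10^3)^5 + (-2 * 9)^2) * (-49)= -49000000000015876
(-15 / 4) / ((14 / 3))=-45 / 56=-0.80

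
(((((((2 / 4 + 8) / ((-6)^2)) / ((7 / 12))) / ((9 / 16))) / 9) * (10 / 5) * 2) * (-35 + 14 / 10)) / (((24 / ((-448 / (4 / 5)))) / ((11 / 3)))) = 670208 / 729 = 919.35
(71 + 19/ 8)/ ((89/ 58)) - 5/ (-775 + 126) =47.83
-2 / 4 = -1 / 2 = -0.50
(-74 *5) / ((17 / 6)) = -2220 / 17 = -130.59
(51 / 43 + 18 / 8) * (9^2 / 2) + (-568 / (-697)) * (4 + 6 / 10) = 171324451 / 1198840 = 142.91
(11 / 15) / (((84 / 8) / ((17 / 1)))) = 374 / 315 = 1.19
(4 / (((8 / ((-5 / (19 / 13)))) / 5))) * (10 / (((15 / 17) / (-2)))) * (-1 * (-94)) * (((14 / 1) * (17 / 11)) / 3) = 247210600 / 1881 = 131425.09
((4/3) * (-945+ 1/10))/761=-18898/11415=-1.66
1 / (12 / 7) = 7 / 12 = 0.58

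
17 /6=2.83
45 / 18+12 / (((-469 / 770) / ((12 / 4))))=-7585 / 134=-56.60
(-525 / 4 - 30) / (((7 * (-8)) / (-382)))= -123195 / 112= -1099.96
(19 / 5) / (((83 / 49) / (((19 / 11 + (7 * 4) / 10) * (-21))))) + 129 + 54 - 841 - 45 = -251978 / 275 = -916.28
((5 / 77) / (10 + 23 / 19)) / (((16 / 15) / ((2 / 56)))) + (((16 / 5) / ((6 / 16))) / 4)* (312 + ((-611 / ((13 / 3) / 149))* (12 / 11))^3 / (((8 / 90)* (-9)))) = 47569985681142322700943 / 1481775680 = 32103365120112.06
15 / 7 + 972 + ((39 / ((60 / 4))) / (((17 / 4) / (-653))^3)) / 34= -276400.77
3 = 3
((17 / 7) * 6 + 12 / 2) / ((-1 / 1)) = -144 / 7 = -20.57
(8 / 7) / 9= 8 / 63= 0.13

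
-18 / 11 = -1.64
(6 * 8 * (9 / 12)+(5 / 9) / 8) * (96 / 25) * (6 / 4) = 5194 / 25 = 207.76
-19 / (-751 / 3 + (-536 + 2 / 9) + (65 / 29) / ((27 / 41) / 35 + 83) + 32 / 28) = 318109932 / 13141979443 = 0.02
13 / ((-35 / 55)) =-143 / 7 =-20.43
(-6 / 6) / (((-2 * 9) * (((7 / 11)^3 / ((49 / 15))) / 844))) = 561682 / 945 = 594.37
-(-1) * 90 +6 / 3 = 92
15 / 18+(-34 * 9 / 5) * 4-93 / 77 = -566353 / 2310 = -245.17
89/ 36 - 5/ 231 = 6793/ 2772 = 2.45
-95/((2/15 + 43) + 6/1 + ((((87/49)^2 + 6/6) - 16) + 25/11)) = -37635675/15671692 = -2.40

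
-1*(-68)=68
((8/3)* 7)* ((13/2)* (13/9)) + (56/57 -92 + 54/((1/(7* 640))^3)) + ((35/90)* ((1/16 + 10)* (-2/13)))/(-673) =348677213112782668783/71811792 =4855431168084.24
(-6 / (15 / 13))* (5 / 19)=-26 / 19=-1.37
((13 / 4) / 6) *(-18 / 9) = -13 / 12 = -1.08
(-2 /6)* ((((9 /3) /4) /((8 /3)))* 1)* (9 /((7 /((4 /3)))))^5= -23328 /16807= -1.39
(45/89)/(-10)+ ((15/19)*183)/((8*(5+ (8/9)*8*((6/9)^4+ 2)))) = 0.82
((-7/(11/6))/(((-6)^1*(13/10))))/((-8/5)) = -0.31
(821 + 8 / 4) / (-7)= -823 / 7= -117.57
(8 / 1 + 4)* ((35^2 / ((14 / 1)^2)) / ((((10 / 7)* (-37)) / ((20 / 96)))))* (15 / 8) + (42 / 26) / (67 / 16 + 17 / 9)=-2219673 / 7696000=-0.29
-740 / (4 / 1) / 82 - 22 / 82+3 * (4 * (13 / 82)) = -51 / 82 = -0.62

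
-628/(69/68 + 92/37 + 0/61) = -179.37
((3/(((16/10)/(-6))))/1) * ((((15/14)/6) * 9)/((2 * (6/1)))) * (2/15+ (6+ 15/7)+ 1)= -13.98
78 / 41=1.90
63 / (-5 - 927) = -0.07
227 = 227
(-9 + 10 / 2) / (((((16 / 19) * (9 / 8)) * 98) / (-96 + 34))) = 1178 / 441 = 2.67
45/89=0.51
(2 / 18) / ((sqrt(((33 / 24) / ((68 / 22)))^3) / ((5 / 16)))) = 340*sqrt(17) / 11979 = 0.12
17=17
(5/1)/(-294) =-5/294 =-0.02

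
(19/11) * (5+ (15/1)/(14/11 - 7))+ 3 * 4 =3722/231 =16.11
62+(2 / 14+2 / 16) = 3487 / 56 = 62.27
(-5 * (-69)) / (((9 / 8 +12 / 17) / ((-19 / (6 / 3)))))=-148580 / 83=-1790.12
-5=-5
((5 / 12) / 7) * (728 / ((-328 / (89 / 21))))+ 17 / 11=112009 / 113652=0.99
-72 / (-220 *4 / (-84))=-6.87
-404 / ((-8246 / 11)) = 2222 / 4123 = 0.54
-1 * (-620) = 620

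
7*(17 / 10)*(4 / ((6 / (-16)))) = -1904 / 15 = -126.93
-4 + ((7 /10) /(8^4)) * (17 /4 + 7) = -131009 /32768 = -4.00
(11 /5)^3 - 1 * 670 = -82419 /125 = -659.35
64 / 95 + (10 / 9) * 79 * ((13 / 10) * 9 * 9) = 878149 / 95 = 9243.67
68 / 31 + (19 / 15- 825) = -821.54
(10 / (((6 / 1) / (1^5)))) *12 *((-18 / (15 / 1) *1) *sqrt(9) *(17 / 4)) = -306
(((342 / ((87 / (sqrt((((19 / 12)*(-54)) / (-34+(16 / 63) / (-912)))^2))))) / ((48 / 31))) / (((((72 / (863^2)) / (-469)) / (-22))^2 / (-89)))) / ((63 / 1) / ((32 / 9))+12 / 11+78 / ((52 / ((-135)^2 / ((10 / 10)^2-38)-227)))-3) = 795937911519308474931971955229 / 130786680301560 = 6085771958460013.54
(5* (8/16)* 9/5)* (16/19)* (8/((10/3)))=864/95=9.09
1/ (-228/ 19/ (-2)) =1/ 6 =0.17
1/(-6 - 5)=-0.09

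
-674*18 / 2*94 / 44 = -142551 / 11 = -12959.18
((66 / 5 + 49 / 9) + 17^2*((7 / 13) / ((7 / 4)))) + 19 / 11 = 703312 / 6435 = 109.29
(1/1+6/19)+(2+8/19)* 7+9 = 518/19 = 27.26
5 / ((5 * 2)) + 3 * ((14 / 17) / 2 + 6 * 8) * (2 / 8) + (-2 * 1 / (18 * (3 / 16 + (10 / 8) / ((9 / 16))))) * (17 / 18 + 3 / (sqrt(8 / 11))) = 7807621 / 212364 - 12 * sqrt(22) / 347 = 36.60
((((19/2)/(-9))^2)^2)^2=16983563041/11019960576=1.54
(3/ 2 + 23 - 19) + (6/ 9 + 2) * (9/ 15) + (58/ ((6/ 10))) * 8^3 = 1485013/ 30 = 49500.43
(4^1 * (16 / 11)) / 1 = 64 / 11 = 5.82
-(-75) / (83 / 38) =2850 / 83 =34.34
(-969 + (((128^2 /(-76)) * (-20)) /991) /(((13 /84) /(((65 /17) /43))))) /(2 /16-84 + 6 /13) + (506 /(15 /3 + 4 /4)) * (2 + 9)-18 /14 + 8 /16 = 4706334475491133 /5014913035650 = 938.47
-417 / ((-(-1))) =-417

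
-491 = -491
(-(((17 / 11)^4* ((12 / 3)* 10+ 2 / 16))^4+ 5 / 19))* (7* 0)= 0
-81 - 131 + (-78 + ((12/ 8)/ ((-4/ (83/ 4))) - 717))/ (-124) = -815527/ 3968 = -205.53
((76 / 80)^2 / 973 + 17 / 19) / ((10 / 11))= 72855849 / 73948000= 0.99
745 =745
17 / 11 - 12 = -115 / 11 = -10.45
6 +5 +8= 19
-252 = -252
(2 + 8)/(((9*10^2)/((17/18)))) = 17/1620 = 0.01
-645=-645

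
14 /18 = 0.78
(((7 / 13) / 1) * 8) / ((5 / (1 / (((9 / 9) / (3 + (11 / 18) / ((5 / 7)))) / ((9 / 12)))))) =2.49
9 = 9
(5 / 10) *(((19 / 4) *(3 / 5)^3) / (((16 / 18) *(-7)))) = -4617 / 56000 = -0.08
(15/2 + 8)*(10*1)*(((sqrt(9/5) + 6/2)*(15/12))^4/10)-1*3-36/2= 188325*sqrt(5)/64 + 438081/64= 13424.82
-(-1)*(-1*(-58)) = 58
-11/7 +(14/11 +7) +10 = 16.70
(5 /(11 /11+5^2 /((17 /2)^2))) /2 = 1445 /778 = 1.86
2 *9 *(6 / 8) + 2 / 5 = 139 / 10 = 13.90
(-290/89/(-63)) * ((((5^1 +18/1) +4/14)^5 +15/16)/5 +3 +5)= 53389837556917/753894792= 70818.68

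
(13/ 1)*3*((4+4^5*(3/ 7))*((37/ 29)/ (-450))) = -29822/ 609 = -48.97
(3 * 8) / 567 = 8 / 189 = 0.04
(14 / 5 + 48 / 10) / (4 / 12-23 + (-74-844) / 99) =-627 / 2635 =-0.24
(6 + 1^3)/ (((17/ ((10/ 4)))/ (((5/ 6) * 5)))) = 875/ 204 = 4.29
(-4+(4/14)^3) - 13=-5823/343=-16.98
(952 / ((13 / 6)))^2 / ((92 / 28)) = 228388608 / 3887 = 58757.04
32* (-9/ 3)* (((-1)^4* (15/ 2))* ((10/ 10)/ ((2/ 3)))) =-1080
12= 12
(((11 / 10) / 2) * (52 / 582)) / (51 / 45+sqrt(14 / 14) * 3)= 143 / 12028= 0.01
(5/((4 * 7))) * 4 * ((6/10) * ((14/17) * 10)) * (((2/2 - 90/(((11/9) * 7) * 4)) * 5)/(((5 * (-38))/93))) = 350145/24871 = 14.08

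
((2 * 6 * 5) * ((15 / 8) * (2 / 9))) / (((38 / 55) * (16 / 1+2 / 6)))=2.22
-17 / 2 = -8.50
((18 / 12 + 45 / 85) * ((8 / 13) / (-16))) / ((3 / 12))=-69 / 221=-0.31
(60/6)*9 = 90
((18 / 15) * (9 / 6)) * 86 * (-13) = -10062 / 5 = -2012.40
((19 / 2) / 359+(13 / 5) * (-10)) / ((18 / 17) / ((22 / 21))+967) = -3487363 / 129970924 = -0.03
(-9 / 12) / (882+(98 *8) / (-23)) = -0.00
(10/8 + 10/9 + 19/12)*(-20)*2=-1420/9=-157.78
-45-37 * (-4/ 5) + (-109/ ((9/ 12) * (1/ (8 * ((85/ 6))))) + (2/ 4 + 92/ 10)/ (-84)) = -41546299/ 2520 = -16486.63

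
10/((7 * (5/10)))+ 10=90/7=12.86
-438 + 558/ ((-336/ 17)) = -26109/ 56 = -466.23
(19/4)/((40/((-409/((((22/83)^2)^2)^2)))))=-17502562935952487611/8780139765760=-1993426.46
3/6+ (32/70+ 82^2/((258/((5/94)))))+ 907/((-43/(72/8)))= -187.49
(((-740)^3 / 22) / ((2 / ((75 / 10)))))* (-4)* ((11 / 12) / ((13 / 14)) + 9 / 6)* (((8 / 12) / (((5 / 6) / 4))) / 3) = 314453824000 / 429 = 732992596.74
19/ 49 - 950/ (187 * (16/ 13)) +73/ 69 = -13565227/ 5057976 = -2.68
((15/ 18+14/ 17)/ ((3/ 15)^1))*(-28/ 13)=-910/ 51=-17.84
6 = 6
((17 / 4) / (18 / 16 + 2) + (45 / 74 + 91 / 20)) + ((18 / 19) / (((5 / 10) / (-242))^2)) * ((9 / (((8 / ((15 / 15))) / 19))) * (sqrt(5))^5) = 24117 / 3700 + 118592100 * sqrt(5) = 265180003.71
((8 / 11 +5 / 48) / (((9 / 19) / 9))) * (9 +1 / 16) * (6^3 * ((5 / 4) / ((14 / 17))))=925225425 / 19712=46937.17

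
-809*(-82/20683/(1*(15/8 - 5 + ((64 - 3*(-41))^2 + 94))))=530704/5801147157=0.00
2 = 2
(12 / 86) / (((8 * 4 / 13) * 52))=3 / 2752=0.00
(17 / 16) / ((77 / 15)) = 0.21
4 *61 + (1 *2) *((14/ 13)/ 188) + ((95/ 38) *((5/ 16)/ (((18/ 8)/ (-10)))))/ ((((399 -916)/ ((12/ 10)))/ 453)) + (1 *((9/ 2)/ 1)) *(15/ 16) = 54172567/ 215072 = 251.88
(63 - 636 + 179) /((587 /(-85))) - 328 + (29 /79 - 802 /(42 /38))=-970131605 /973833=-996.20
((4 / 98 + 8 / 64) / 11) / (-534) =-65 / 2302608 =-0.00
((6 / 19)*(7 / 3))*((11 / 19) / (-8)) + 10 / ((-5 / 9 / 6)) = -156029 / 1444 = -108.05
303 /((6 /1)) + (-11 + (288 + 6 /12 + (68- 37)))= 359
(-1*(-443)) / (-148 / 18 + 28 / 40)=-39870 / 677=-58.89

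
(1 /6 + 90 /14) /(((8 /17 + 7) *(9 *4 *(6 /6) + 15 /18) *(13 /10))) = 2770 /150241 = 0.02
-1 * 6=-6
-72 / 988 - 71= -17555 / 247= -71.07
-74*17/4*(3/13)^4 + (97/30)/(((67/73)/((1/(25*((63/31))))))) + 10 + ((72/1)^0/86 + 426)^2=60685061864204915483/334362013303500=181495.08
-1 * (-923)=923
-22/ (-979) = 2/ 89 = 0.02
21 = 21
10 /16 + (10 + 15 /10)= 97 /8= 12.12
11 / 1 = 11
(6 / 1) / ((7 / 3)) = 18 / 7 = 2.57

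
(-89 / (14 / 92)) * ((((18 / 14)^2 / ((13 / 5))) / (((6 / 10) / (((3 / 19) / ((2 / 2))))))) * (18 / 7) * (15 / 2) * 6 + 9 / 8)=-28421548983 / 2372188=-11981.15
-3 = -3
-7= -7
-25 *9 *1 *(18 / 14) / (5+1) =-675 / 14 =-48.21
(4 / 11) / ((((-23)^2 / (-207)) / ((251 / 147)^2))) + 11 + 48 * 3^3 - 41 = 768783494 / 607453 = 1265.59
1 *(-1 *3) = -3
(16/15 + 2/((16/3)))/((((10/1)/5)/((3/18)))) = 173/1440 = 0.12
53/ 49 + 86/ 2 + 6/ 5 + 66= 27264/ 245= 111.28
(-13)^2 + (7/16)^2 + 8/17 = 738369/4352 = 169.66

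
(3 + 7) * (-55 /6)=-91.67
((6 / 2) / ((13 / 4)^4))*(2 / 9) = 512 / 85683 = 0.01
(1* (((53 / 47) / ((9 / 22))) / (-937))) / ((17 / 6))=-2332 / 2245989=-0.00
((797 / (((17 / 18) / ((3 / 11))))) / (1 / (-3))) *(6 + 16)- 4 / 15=-3873488 / 255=-15190.15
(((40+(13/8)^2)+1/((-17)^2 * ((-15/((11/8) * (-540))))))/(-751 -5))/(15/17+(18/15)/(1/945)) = -791849/15869032704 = -0.00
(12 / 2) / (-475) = -6 / 475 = -0.01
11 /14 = 0.79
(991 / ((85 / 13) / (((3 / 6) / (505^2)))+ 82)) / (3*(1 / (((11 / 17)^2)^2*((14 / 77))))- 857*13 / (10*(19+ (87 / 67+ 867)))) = 392072397145 / 122537260654647348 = 0.00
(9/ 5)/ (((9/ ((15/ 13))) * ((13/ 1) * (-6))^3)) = -0.00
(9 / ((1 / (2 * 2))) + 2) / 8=19 / 4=4.75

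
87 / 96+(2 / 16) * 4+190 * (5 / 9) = 30805 / 288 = 106.96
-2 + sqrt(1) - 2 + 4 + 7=8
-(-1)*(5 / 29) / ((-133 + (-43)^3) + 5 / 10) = -10 / 4619091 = -0.00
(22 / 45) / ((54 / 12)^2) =88 / 3645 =0.02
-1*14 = -14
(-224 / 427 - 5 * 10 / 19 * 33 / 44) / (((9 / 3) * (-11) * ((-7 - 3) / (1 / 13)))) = -5791 / 9944220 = -0.00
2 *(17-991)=-1948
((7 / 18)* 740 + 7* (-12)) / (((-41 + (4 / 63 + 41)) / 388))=1245286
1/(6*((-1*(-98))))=1/588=0.00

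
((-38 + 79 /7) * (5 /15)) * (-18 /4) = 561 /14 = 40.07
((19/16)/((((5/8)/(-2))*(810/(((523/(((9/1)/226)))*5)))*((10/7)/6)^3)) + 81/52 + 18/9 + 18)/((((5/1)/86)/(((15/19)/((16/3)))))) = -45283047977/780000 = -58055.19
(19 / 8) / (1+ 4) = 19 / 40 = 0.48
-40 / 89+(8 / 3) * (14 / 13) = 8408 / 3471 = 2.42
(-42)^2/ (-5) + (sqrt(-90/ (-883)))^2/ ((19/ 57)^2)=-1553562/ 4415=-351.88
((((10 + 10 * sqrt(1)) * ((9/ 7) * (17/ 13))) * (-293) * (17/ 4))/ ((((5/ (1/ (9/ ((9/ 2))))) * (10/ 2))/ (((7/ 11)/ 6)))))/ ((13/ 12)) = -762093/ 9295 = -81.99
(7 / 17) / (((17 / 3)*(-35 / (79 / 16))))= -237 / 23120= -0.01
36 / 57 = 12 / 19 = 0.63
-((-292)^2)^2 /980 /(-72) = 103032.17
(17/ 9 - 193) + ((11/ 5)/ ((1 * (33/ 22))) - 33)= -10019/ 45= -222.64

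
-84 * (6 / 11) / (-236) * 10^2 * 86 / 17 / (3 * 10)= 36120 / 11033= 3.27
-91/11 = -8.27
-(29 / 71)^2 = -841 / 5041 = -0.17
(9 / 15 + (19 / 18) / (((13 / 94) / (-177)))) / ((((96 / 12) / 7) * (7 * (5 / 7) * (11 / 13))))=-83783 / 300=-279.28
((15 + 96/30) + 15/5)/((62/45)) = 477/31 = 15.39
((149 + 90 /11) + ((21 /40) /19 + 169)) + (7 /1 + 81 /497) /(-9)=12168605903 /37394280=325.41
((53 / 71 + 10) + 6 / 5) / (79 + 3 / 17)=72097 / 477830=0.15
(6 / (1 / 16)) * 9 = 864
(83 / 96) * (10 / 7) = 415 / 336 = 1.24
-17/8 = -2.12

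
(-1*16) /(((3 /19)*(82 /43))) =-53.14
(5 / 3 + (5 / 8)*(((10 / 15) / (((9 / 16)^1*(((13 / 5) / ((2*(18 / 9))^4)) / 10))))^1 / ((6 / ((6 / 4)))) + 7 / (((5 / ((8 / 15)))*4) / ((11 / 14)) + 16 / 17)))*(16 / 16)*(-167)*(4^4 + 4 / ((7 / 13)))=-362193192249325 / 44722314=-8098713.14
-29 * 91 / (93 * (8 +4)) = -2639 / 1116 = -2.36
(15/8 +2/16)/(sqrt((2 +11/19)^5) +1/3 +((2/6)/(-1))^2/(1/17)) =-891395640/21890055569 +982906974 * sqrt(19)/21890055569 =0.16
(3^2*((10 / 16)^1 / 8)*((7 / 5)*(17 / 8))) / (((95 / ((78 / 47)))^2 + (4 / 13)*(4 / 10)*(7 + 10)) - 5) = 8144955 / 12747862144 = 0.00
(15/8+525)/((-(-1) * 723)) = 1405/1928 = 0.73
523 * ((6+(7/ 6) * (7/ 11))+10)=8756.29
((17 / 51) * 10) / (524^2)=5 / 411864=0.00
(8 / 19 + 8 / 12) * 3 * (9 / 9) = 62 / 19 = 3.26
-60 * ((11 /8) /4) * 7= -1155 /8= -144.38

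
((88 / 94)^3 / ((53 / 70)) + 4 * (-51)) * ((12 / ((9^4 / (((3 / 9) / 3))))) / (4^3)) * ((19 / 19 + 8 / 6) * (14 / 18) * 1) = -13677999601 / 11697269375916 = -0.00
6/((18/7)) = 2.33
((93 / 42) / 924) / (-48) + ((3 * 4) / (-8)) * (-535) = 498294689 / 620928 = 802.50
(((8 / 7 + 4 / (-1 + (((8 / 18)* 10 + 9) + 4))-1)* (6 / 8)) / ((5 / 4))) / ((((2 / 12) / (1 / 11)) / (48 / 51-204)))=-1242720 / 48433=-25.66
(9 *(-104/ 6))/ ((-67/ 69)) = 10764/ 67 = 160.66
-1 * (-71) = 71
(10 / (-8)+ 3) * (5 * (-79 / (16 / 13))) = -561.64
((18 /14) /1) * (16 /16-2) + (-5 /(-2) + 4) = 73 /14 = 5.21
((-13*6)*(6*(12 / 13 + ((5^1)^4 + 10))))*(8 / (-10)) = 238089.60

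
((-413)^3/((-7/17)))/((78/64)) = 5474582624/39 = 140373913.44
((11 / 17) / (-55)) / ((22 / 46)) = -23 / 935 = -0.02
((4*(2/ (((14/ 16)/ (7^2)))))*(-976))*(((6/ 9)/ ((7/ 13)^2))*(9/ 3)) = -21112832/ 7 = -3016118.86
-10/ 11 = -0.91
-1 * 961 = -961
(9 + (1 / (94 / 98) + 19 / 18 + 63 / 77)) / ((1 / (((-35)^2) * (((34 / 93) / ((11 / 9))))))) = 2309346725 / 528891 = 4366.39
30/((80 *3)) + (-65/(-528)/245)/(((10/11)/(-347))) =-1571/23520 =-0.07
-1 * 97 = -97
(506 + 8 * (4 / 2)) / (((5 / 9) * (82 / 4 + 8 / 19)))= 59508 / 1325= 44.91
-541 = -541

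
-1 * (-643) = 643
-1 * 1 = -1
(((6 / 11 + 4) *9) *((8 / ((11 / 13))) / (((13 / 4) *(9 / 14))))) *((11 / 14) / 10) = 160 / 11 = 14.55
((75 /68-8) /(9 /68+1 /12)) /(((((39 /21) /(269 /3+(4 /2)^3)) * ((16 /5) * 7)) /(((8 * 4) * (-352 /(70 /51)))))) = 8009448 /13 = 616111.38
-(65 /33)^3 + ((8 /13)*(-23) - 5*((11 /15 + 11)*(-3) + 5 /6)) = 140189471 /934362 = 150.04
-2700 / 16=-675 / 4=-168.75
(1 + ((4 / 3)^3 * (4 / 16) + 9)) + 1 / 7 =2029 / 189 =10.74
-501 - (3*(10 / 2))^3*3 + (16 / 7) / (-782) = -29083370 / 2737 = -10626.00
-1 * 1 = -1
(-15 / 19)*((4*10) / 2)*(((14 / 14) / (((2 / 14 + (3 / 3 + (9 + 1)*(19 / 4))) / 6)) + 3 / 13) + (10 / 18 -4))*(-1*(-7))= 57453200 / 168207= 341.56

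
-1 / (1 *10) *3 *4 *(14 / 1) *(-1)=16.80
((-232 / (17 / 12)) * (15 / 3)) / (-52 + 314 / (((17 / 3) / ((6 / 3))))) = -348 / 25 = -13.92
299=299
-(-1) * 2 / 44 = 1 / 22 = 0.05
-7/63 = -1/9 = -0.11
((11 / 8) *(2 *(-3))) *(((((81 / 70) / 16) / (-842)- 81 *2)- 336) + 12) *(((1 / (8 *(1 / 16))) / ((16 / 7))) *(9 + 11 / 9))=38651444271 / 1077760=35862.76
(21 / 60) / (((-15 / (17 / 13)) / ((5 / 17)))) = -7 / 780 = -0.01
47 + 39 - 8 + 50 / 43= 3404 / 43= 79.16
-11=-11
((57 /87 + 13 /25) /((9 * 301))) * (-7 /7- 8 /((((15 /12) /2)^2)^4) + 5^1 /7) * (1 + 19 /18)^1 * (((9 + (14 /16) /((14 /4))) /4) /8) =-0.09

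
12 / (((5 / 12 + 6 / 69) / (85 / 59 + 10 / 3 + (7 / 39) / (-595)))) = 1030767264 / 9062105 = 113.74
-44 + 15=-29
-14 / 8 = -7 / 4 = -1.75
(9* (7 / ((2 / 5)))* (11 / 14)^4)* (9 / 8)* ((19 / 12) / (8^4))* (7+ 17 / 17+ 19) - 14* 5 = -99691276585 / 1438646272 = -69.30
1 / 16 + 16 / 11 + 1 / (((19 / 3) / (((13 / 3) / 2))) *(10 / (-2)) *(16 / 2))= 12611 / 8360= 1.51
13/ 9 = 1.44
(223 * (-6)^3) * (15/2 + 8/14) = -2721492/7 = -388784.57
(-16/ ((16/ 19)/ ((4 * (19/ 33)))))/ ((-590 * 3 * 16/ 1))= 361/ 233640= 0.00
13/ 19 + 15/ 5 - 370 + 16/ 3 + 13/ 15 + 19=-32406/ 95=-341.12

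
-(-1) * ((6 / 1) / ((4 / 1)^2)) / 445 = 3 / 3560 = 0.00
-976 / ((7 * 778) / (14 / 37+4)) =-79056 / 100751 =-0.78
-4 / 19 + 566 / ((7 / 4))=42988 / 133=323.22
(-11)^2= 121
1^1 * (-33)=-33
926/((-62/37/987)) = -545428.94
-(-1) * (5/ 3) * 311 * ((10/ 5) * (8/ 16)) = 1555/ 3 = 518.33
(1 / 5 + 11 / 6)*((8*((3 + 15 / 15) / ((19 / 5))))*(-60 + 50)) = -9760 / 57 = -171.23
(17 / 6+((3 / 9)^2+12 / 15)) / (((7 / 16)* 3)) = 2696 / 945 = 2.85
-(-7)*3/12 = 7/4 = 1.75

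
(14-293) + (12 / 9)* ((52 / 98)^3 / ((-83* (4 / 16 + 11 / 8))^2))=-678375048733 / 2431451883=-279.00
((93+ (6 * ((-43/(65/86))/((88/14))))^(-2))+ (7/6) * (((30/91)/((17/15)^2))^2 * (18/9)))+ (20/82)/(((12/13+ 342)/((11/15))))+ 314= 87984370990841539581529/216095746052284833189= 407.15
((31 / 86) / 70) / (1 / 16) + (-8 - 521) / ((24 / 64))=-6368788 / 4515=-1410.58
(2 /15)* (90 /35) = 0.34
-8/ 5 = -1.60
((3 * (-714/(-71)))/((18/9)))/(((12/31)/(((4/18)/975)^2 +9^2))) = 23008479770381/7289392500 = 3156.43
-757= -757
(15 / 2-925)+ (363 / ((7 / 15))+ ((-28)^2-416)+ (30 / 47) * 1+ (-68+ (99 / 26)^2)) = 39030559 / 222404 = 175.49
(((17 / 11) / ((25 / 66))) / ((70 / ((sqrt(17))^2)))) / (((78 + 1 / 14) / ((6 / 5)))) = 10404 / 683125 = 0.02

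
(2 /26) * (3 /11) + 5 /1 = 718 /143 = 5.02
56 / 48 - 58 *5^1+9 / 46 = -288.64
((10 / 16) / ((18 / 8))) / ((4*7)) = 0.01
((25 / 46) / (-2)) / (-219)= 25 / 20148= 0.00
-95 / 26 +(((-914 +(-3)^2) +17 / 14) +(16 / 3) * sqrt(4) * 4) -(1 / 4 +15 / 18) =-865.86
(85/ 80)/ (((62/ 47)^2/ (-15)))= -563295/ 61504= -9.16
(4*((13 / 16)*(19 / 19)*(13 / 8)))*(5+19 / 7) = 4563 / 112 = 40.74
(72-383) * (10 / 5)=-622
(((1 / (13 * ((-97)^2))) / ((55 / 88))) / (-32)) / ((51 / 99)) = -33 / 41587780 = -0.00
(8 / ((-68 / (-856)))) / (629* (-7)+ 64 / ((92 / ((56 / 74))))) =-1456912 / 63690585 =-0.02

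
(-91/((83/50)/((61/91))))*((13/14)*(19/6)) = -376675/3486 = -108.05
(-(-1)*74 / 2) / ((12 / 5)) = 185 / 12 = 15.42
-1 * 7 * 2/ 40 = -7/ 20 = -0.35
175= 175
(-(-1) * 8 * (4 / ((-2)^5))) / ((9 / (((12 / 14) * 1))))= -2 / 21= -0.10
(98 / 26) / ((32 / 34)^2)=14161 / 3328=4.26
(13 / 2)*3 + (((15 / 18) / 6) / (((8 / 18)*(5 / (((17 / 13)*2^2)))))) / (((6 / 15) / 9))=2793 / 104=26.86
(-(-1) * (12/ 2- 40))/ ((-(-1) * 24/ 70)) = -595/ 6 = -99.17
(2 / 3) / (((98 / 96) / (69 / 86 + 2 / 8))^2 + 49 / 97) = 0.46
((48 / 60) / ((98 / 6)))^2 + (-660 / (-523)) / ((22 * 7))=0.01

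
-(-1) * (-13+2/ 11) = -141/ 11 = -12.82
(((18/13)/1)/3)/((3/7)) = 14/13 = 1.08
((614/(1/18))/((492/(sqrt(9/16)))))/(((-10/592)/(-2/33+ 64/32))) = -4361856/2255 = -1934.30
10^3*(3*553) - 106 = 1658894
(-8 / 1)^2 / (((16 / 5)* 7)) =20 / 7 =2.86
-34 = -34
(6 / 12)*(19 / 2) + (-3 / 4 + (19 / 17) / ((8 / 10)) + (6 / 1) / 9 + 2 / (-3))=367 / 68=5.40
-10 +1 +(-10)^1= -19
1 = 1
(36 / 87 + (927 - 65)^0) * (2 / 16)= 0.18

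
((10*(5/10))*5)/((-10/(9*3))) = -135/2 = -67.50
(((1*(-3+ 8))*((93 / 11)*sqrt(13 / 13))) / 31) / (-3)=-5 / 11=-0.45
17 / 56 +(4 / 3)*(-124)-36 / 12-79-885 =-190181 / 168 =-1132.03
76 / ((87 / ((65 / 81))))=4940 / 7047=0.70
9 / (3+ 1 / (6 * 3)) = 2.95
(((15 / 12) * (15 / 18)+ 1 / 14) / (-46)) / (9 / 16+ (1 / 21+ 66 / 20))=-935 / 151087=-0.01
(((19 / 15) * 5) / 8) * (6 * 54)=513 / 2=256.50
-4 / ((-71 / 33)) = 1.86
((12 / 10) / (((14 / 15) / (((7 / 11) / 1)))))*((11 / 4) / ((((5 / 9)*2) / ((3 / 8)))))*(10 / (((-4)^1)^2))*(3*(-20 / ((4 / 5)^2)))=-44.49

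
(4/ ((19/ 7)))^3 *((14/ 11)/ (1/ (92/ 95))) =28274176/ 7167655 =3.94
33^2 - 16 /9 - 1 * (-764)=16661 /9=1851.22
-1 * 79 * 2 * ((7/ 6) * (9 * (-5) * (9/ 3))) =24885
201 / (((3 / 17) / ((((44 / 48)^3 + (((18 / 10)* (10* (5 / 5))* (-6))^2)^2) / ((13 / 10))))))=1338851751160205 / 11232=119199764170.25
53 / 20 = 2.65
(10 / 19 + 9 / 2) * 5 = 955 / 38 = 25.13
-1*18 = -18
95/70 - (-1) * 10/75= 313/210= 1.49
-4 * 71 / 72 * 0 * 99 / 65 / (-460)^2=0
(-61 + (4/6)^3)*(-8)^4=-6713344/27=-248642.37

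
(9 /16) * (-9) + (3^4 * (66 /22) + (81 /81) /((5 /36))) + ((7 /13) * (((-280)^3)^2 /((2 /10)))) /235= 269858570251982321 /48880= 5520838180277.87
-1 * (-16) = 16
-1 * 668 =-668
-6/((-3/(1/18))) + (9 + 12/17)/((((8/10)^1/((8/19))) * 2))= 7748/2907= 2.67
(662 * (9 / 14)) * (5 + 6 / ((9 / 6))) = 26811 / 7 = 3830.14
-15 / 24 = -0.62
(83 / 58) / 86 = 83 / 4988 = 0.02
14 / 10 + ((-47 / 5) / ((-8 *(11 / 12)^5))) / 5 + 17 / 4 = 96841367 / 16105100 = 6.01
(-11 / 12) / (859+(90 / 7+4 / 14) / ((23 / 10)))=-77 / 72636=-0.00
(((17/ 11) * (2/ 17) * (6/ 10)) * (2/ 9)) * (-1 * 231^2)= -6468/ 5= -1293.60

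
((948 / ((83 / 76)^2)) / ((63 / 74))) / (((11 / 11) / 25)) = 3376649600 / 144669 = 23340.52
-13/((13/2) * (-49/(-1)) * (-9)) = 2/441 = 0.00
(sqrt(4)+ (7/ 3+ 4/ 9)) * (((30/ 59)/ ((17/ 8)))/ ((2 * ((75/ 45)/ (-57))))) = -19608/ 1003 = -19.55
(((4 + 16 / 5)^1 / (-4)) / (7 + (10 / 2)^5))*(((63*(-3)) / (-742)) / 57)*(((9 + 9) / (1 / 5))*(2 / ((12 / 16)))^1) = -18 / 29203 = -0.00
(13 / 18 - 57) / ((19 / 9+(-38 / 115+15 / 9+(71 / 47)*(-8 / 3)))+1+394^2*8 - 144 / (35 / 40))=-38326855 / 845651191894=-0.00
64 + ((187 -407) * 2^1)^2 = 193664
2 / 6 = 1 / 3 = 0.33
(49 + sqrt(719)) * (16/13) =93.31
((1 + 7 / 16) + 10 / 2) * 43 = 4429 / 16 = 276.81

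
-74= -74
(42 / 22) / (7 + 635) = 7 / 2354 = 0.00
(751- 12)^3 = 403583419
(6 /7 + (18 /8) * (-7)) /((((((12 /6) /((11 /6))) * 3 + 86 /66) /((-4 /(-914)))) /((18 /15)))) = -41283 /2415245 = -0.02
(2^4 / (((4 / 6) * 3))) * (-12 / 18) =-5.33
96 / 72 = 4 / 3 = 1.33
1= 1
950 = 950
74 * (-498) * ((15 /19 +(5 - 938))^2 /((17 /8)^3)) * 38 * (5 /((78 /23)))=-226904347029012480 /1213511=-186981697758.83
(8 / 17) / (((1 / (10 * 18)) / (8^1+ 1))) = 12960 / 17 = 762.35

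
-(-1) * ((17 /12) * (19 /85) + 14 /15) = 5 /4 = 1.25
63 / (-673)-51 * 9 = -459.09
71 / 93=0.76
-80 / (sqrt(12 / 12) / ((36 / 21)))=-960 / 7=-137.14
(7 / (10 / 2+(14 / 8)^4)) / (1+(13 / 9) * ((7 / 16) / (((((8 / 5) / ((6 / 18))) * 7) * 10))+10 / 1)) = 1376256 / 43666885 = 0.03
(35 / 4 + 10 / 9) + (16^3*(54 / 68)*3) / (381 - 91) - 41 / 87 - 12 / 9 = 41.71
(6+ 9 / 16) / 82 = 105 / 1312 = 0.08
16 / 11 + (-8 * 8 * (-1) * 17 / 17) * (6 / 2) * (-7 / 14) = -1040 / 11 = -94.55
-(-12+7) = 5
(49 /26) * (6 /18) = 49 /78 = 0.63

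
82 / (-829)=-82 / 829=-0.10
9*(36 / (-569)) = -324 / 569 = -0.57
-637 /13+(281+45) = 277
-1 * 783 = -783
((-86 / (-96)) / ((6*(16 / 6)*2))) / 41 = 43 / 62976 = 0.00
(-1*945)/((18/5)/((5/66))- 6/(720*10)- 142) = 1134000/113377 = 10.00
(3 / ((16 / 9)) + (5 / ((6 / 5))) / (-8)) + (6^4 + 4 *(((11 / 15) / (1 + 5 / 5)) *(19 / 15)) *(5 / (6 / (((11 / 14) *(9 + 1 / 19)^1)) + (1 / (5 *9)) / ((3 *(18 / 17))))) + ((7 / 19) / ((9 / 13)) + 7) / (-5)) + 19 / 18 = 121444216688 / 92873045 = 1307.64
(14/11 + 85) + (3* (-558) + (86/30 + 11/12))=-1045403/660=-1583.94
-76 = -76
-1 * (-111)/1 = 111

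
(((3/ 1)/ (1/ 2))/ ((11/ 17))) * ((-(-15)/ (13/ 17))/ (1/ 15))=2728.32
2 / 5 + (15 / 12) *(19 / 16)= 603 / 320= 1.88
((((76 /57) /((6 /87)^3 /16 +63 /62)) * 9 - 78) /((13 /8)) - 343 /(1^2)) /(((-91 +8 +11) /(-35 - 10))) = -19162648315 /79899976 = -239.83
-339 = -339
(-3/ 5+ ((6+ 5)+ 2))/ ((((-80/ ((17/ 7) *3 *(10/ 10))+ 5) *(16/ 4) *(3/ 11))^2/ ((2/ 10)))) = 1084039/ 18605000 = 0.06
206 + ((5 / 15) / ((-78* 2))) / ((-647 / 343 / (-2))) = 31187645 / 151398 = 206.00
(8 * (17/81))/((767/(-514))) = -69904/62127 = -1.13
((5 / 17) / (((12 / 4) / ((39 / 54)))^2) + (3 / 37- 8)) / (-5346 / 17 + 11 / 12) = 0.03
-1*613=-613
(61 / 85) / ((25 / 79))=4819 / 2125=2.27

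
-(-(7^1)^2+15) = 34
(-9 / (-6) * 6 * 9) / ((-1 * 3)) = -27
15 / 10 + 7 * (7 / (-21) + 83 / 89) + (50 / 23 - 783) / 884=26119753 / 5428644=4.81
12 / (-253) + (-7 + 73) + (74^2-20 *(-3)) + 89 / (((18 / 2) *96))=1224564533 / 218592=5602.06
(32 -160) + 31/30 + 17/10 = -1879/15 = -125.27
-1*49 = -49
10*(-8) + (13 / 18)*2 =-707 / 9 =-78.56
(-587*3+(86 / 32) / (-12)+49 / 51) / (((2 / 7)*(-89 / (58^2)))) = 33823752613 / 145248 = 232868.97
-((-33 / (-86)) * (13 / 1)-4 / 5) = -1801 / 430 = -4.19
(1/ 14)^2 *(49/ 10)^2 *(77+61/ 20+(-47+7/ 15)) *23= 2266397/ 24000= 94.43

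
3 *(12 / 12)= 3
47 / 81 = 0.58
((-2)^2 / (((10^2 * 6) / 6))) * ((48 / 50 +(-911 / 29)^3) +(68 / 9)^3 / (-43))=-592677145967533 / 477826239375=-1240.36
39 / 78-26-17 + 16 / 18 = -749 / 18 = -41.61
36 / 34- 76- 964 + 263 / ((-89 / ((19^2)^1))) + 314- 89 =-2845524 / 1513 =-1880.72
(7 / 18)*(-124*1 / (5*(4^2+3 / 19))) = -0.60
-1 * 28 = -28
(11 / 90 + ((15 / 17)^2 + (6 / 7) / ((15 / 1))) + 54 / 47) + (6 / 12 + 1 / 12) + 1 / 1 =63155903 / 17114580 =3.69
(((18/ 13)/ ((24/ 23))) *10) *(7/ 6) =805/ 52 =15.48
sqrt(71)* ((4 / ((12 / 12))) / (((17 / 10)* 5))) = 8* sqrt(71) / 17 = 3.97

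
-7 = -7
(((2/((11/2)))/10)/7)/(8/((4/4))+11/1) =2/7315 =0.00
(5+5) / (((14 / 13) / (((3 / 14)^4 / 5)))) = 0.00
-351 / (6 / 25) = -2925 / 2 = -1462.50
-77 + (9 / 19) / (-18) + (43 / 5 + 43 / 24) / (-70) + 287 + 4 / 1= 34126507 / 159600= 213.83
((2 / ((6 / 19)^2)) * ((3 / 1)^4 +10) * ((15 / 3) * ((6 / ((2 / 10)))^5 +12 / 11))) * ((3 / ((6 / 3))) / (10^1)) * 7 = 5122292404957 / 22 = 232831472952.59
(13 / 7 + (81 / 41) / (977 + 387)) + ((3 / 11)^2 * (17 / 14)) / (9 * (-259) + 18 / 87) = 180320147321 / 97021820588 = 1.86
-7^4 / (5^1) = -2401 / 5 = -480.20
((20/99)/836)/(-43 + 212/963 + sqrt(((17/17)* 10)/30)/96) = -0.00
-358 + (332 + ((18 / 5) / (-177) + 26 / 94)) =-356937 / 13865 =-25.74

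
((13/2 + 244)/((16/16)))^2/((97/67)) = 16817067/388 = 43342.96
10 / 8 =5 / 4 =1.25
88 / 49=1.80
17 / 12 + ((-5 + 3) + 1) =5 / 12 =0.42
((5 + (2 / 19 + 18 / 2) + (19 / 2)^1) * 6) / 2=2691 / 38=70.82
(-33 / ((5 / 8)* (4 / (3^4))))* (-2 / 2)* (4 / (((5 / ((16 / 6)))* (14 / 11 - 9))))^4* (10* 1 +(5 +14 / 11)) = 16488264105984 / 163126953125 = 101.08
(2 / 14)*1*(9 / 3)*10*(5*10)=1500 / 7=214.29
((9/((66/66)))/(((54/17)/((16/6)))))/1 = 68/9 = 7.56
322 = 322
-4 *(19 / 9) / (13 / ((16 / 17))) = -1216 / 1989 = -0.61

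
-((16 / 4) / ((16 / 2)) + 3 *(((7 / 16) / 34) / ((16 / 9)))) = -4541 / 8704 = -0.52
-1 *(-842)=842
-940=-940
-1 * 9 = -9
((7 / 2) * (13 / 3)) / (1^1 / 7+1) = 637 / 48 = 13.27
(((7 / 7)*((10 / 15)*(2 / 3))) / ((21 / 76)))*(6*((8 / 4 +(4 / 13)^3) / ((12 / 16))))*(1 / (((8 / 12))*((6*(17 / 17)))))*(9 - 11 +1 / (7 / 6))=-7227904 / 968877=-7.46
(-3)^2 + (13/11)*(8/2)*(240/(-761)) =7.51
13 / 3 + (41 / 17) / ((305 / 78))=76999 / 15555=4.95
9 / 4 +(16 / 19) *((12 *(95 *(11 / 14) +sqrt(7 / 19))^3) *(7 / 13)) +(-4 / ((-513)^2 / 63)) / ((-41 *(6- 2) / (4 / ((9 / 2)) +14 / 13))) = 2987846256 *sqrt(133) / 624169 +62225968840446197 / 27492739092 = 2318565.54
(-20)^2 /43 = 400 /43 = 9.30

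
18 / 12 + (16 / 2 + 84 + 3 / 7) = 93.93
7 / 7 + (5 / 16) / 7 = 117 / 112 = 1.04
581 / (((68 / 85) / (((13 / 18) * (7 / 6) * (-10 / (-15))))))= 264355 / 648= 407.96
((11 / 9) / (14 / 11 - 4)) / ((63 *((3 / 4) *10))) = -121 / 127575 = -0.00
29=29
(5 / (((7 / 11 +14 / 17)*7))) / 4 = 935 / 7644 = 0.12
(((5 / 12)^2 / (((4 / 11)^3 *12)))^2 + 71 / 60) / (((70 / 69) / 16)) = 1791710465851 / 89181388800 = 20.09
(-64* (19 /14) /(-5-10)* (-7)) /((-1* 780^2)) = 38 /570375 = 0.00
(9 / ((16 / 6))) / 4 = 27 / 32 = 0.84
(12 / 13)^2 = 144 / 169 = 0.85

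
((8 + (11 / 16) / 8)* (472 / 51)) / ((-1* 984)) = -6785 / 89216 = -0.08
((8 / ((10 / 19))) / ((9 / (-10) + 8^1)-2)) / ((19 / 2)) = 16 / 51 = 0.31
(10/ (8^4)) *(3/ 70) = 3/ 28672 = 0.00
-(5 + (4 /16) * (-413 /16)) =93 /64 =1.45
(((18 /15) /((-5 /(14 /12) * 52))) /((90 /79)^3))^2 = 11911285320529 /898135290000000000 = 0.00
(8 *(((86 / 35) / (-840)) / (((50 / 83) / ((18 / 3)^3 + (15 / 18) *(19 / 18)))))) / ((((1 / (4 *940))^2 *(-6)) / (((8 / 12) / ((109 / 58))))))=7042107.25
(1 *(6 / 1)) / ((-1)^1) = -6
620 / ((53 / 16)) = 9920 / 53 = 187.17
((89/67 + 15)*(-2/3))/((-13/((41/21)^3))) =150799148/24198993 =6.23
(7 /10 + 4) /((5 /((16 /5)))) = 376 /125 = 3.01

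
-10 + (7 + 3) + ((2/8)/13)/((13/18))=9/338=0.03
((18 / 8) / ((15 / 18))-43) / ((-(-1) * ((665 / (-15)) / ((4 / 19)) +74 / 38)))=45942 / 237845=0.19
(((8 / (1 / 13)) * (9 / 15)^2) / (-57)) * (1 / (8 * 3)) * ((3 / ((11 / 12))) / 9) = -52 / 5225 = -0.01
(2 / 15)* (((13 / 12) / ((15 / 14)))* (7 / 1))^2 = 405769 / 60750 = 6.68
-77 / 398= -0.19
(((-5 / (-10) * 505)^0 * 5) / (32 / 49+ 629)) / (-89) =-245 / 2745917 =-0.00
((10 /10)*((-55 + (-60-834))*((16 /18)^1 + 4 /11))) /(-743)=117676 /73557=1.60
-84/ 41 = -2.05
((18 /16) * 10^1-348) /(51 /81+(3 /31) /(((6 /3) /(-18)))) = 1127439 /808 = 1395.35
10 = 10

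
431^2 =185761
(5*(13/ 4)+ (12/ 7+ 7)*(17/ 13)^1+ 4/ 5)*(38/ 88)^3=2.29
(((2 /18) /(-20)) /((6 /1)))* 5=-1 /216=-0.00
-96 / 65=-1.48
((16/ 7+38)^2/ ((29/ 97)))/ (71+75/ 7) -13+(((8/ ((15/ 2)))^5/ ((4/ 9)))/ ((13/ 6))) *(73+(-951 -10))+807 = -112373687659/ 272146875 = -412.92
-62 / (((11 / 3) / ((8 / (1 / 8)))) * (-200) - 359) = 1488 / 8891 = 0.17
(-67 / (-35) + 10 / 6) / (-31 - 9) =-0.09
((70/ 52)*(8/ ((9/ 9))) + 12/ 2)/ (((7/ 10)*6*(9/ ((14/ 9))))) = 2180/ 3159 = 0.69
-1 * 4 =-4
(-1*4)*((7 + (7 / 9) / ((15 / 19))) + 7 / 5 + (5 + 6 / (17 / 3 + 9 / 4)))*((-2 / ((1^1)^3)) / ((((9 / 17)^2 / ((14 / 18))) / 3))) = 628618928 / 623295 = 1008.54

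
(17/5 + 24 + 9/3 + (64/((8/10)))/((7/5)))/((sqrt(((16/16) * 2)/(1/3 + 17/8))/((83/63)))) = 63578 * sqrt(177)/6615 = 127.87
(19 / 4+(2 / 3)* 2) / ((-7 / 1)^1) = -73 / 84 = -0.87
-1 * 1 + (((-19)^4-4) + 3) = 130319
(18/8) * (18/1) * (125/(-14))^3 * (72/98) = -1423828125/67228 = -21179.09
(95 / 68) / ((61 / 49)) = 4655 / 4148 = 1.12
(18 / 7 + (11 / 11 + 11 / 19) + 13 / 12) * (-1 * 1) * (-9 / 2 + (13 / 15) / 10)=2764843 / 119700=23.10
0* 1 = 0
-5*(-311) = 1555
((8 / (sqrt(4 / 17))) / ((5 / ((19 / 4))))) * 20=76 * sqrt(17)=313.36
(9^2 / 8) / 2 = 81 / 16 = 5.06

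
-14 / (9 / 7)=-98 / 9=-10.89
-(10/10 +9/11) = -1.82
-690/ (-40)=69/ 4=17.25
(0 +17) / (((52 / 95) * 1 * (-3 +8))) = 323 / 52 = 6.21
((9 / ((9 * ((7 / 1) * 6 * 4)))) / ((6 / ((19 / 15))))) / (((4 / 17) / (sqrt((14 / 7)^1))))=0.01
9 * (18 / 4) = 81 / 2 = 40.50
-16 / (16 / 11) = -11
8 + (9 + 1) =18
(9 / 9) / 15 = 1 / 15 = 0.07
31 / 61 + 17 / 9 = 2.40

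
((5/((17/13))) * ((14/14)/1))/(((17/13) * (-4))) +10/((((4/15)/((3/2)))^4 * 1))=5924970485/591872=10010.56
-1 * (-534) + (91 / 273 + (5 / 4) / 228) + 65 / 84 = 535.11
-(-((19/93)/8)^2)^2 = -130321/306402103296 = -0.00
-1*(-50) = 50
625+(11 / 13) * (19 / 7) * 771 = 218014 / 91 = 2395.76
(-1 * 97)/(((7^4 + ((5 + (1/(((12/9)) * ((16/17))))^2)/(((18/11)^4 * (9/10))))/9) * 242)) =-844591546368/5059412295293653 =-0.00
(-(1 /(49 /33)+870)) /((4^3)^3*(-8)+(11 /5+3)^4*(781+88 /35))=133321875 /233404830064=0.00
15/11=1.36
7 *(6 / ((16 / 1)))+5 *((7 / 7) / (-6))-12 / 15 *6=-361 / 120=-3.01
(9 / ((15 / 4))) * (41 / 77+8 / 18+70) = 196748 / 1155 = 170.34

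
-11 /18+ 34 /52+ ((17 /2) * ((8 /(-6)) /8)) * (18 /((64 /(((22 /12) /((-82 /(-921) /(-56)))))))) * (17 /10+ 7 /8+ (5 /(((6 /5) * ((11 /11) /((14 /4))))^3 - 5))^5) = 3762783161873878206245449422040441873 /5339566311718733107862874341322240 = 704.70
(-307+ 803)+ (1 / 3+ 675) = 3514 / 3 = 1171.33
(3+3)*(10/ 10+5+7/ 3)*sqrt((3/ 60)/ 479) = 0.51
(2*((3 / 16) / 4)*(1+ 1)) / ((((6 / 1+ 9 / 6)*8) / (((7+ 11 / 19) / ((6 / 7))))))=21 / 760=0.03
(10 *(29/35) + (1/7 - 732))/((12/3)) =-5065/28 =-180.89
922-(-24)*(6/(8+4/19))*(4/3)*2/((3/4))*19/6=130978/117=1119.47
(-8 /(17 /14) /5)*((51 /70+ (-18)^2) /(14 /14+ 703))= -22731 /37400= -0.61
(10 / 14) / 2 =5 / 14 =0.36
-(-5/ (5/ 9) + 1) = 8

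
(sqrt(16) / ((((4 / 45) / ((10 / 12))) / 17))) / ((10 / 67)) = 17085 / 4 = 4271.25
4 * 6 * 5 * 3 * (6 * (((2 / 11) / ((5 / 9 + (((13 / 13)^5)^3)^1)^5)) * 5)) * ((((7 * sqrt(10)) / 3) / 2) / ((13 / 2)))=13286025 * sqrt(10) / 343343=122.37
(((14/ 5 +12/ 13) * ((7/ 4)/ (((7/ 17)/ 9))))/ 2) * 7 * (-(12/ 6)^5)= -1036728/ 65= -15949.66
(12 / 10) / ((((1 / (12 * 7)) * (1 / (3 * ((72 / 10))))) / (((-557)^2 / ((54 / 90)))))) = 5629157856 / 5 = 1125831571.20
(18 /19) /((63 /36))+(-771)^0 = 205 /133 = 1.54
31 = 31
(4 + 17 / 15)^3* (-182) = -83089006 / 3375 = -24618.96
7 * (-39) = -273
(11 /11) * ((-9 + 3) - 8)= -14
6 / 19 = 0.32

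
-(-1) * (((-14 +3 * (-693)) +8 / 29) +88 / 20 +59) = -294252 / 145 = -2029.32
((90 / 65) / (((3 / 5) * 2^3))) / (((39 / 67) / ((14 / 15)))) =469 / 1014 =0.46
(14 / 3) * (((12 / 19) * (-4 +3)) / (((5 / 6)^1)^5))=-435456 / 59375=-7.33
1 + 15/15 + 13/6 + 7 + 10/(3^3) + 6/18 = 641/54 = 11.87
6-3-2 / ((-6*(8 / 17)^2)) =865 / 192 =4.51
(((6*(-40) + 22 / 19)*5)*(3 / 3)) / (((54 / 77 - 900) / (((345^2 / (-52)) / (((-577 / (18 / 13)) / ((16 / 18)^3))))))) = 2957541664000 / 577328934429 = 5.12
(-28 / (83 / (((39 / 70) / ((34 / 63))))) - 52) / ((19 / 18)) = -6647706 / 134045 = -49.59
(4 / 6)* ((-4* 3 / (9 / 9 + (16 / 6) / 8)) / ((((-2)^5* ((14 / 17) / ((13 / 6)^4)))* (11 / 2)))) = 485537 / 532224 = 0.91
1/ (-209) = -1/ 209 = -0.00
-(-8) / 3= 8 / 3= 2.67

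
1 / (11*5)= 1 / 55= 0.02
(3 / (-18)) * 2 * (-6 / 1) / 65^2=2 / 4225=0.00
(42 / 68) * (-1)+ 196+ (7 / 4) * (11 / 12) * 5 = 165977 / 816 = 203.40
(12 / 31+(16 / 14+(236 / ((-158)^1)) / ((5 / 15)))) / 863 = -50590 / 14794409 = -0.00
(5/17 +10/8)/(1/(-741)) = -77805/68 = -1144.19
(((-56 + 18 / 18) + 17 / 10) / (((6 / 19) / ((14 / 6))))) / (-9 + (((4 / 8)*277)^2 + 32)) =-70889 / 3456945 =-0.02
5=5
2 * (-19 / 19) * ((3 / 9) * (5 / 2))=-5 / 3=-1.67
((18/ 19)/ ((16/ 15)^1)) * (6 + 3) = 7.99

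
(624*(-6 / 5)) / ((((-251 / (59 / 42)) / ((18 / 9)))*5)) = 73632 / 43925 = 1.68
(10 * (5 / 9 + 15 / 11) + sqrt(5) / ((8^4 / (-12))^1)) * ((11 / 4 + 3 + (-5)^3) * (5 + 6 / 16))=-1082525 / 88 + 61533 * sqrt(5) / 32768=-12297.22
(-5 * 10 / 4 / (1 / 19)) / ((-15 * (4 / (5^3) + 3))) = 11875 / 2274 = 5.22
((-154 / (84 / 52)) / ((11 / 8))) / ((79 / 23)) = -4784 / 237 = -20.19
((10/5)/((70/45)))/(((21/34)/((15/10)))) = 153/49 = 3.12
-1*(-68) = 68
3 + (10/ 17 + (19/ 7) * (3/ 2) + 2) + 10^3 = 240299/ 238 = 1009.66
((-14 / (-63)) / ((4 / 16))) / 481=8 / 4329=0.00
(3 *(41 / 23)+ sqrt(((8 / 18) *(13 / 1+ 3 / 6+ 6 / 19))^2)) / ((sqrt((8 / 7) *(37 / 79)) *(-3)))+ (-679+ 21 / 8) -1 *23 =-5595 / 8 -15061 *sqrt(40922) / 582084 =-704.61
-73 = -73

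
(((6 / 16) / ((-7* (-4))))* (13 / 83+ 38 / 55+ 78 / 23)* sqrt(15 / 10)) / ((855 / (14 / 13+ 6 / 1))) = 445057* sqrt(6) / 1894292400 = 0.00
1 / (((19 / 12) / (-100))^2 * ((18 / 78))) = 6240000 / 361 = 17285.32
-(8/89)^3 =-512/704969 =-0.00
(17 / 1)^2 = 289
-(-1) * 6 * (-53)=-318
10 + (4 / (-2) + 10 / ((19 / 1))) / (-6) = 584 / 57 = 10.25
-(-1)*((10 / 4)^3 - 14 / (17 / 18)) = 109 / 136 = 0.80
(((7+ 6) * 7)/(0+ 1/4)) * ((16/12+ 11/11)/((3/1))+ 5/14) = 3718/9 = 413.11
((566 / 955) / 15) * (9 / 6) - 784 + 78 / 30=-3730902 / 4775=-781.34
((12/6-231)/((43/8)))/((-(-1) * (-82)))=916/1763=0.52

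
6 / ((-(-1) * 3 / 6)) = 12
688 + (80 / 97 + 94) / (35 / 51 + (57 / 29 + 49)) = 5111767090 / 7410121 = 689.84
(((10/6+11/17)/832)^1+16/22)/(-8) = -170377/1867008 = -0.09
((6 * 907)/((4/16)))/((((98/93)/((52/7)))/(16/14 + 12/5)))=6526742976/12005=543668.72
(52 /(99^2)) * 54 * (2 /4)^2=0.07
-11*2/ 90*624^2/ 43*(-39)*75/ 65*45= 192741120/ 43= 4482351.63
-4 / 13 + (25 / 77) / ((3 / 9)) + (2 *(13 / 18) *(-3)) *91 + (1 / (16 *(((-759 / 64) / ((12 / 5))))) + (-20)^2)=2182702 / 345345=6.32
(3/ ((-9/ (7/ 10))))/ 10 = -7/ 300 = -0.02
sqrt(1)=1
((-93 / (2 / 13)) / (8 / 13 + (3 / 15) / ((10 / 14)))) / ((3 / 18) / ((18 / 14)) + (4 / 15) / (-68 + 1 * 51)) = -300587625 / 50731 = -5925.13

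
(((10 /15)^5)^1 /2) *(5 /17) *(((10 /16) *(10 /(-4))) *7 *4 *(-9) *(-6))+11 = -5317 /153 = -34.75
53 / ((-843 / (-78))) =1378 / 281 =4.90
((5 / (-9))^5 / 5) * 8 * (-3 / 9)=5000 / 177147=0.03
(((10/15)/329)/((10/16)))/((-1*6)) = -8/14805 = -0.00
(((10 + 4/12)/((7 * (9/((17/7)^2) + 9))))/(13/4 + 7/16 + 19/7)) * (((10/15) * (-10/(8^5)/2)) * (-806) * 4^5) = 1388645/755001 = 1.84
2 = 2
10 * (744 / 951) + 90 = 31010 / 317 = 97.82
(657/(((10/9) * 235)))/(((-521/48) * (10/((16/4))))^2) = 27247104/7973579375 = 0.00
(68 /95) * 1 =68 /95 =0.72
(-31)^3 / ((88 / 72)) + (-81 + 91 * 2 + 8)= -266920 / 11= -24265.45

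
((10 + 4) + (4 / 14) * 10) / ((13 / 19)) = 24.64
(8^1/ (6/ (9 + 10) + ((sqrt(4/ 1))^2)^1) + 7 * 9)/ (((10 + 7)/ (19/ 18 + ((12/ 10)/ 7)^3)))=2176426067/ 537909750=4.05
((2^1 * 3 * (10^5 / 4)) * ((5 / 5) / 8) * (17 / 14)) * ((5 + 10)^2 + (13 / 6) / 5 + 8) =74406875 / 14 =5314776.79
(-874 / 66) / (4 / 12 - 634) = 437 / 20911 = 0.02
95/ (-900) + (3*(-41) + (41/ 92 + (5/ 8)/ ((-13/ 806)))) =-668237/ 4140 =-161.41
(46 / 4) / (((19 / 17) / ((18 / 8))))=3519 / 152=23.15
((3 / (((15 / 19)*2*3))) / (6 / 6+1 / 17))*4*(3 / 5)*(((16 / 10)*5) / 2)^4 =82688 / 225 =367.50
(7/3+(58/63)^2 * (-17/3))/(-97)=29405/1154979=0.03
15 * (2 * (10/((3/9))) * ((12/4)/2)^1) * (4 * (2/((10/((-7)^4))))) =2593080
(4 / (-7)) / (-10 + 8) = 2 / 7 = 0.29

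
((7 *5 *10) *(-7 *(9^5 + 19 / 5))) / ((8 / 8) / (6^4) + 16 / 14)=-262506230784 / 2075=-126509026.88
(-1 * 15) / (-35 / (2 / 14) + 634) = -15 / 389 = -0.04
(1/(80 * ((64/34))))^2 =289/6553600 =0.00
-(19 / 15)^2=-361 / 225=-1.60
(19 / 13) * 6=114 / 13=8.77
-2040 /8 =-255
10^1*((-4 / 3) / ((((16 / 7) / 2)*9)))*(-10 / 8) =175 / 108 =1.62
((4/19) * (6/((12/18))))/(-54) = -0.04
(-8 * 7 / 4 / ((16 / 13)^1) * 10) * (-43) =4891.25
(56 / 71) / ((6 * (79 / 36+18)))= 336 / 51617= 0.01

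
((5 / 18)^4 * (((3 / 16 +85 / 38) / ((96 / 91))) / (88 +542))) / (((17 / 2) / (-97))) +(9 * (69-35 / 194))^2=1691916348706134472103 / 4410316289875968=383626.99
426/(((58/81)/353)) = 6090309/29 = 210010.66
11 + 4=15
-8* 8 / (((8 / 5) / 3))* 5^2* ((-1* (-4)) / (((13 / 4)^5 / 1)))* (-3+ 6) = -99.29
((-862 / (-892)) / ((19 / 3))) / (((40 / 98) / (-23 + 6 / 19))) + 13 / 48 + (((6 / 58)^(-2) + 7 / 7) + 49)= 7838524319 / 57962160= 135.24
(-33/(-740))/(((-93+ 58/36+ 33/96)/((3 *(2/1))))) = -14256/4850885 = -0.00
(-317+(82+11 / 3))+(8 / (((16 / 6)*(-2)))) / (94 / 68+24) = -599075 / 2589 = -231.39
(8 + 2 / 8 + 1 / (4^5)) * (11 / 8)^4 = 123701809 / 4194304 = 29.49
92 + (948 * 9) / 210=4642 / 35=132.63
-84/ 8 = -21/ 2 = -10.50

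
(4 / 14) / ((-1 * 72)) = -1 / 252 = -0.00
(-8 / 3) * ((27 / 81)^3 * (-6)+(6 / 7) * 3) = -1184 / 189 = -6.26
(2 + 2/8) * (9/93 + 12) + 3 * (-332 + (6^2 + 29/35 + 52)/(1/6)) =2734773/4340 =630.13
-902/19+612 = 10726/19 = 564.53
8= 8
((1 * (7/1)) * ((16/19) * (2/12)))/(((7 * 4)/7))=14/57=0.25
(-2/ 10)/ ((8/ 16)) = -2/ 5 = -0.40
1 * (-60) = -60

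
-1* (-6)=6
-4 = -4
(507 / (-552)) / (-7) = 169 / 1288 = 0.13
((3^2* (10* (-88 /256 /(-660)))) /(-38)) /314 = -3 /763648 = -0.00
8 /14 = 4 /7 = 0.57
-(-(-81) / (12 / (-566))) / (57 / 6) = 7641 / 19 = 402.16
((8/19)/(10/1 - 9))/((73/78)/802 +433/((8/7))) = 1000896/900637145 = 0.00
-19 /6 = -3.17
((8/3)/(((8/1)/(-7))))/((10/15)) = -7/2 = -3.50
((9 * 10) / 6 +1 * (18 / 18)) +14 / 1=30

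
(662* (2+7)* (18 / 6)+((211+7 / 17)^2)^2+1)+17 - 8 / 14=1167923025926312 / 584647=1997655039.58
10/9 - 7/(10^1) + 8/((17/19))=14309/1530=9.35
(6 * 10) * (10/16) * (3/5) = 45/2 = 22.50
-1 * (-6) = 6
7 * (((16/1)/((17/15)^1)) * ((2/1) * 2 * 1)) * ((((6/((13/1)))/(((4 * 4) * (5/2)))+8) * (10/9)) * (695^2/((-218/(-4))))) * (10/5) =62373033.56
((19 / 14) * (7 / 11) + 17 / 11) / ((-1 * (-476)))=53 / 10472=0.01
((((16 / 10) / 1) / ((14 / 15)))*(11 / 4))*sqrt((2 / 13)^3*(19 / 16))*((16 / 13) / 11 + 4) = 126*sqrt(494) / 2197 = 1.27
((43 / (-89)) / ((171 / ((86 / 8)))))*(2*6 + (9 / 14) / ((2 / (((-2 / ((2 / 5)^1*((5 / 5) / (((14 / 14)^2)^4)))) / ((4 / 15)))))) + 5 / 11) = -14642231 / 74999232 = -0.20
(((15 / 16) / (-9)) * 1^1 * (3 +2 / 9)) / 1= -145 / 432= -0.34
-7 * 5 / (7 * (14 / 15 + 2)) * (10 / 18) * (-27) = 1125 / 44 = 25.57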